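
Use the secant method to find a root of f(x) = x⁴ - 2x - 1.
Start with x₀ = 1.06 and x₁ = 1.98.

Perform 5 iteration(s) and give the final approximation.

f(x) = x⁴ - 2x - 1
x₀ = 1.06, x₁ = 1.98

Secant formula: x_{n+1} = x_n - f(x_n)(x_n - x_{n-1})/(f(x_n) - f(x_{n-1}))

Iteration 1:
  f(1.060000) = -1.857523
  f(1.980000) = 10.409536
  x_2 = 1.980000 - 10.409536×(1.980000 - 1.060000)/(10.409536 - (-1.857523))
       = 1.199310
Iteration 2:
  f(1.980000) = 10.409536
  f(1.199310) = -1.329786
  x_3 = 1.199310 - (-1.329786)×(1.199310 - 1.980000)/(-1.329786 - 10.409536)
       = 1.287743
Iteration 3:
  f(1.199310) = -1.329786
  f(1.287743) = -0.825584
  x_4 = 1.287743 - (-0.825584)×(1.287743 - 1.199310)/(-0.825584 - (-1.329786))
       = 1.432545
Iteration 4:
  f(1.287743) = -0.825584
  f(1.432545) = 0.346376
  x_5 = 1.432545 - 0.346376×(1.432545 - 1.287743)/(0.346376 - (-0.825584))
       = 1.389749
Iteration 5:
  f(1.432545) = 0.346376
  f(1.389749) = -0.049186
  x_6 = 1.389749 - (-0.049186)×(1.389749 - 1.432545)/(-0.049186 - 0.346376)
       = 1.395070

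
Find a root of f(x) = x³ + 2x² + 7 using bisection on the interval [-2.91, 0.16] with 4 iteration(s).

f(x) = x³ + 2x² + 7
Initial interval: [-2.91, 0.16]

Iteration 1:
  c_1 = (-2.910000 + 0.160000)/2 = -1.375000
  f(c_1) = f(-1.375000) = 8.181641
  f(a) × f(c) < 0, new interval: [-2.910000, -1.375000]
Iteration 2:
  c_2 = (-2.910000 + (-1.375000))/2 = -2.142500
  f(c_2) = f(-2.142500) = 6.345881
  f(a) × f(c) < 0, new interval: [-2.910000, -2.142500]
Iteration 3:
  c_3 = (-2.910000 + (-2.142500))/2 = -2.526250
  f(c_3) = f(-2.526250) = 3.641505
  f(a) × f(c) < 0, new interval: [-2.910000, -2.526250]
Iteration 4:
  c_4 = (-2.910000 + (-2.526250))/2 = -2.718125
  f(c_4) = f(-2.718125) = 1.694346
  f(a) × f(c) < 0, new interval: [-2.910000, -2.718125]

After 4 iteration(s), the approximation is c_4 = -2.718125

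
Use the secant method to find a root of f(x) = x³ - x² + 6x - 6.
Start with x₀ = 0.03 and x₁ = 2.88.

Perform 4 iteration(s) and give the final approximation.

f(x) = x³ - x² + 6x - 6
x₀ = 0.03, x₁ = 2.88

Secant formula: x_{n+1} = x_n - f(x_n)(x_n - x_{n-1})/(f(x_n) - f(x_{n-1}))

Iteration 1:
  f(0.030000) = -5.820873
  f(2.880000) = 26.873472
  x_2 = 2.880000 - 26.873472×(2.880000 - 0.030000)/(26.873472 - (-5.820873))
       = 0.537412
Iteration 2:
  f(2.880000) = 26.873472
  f(0.537412) = -2.909131
  x_3 = 0.537412 - (-2.909131)×(0.537412 - 2.880000)/(-2.909131 - 26.873472)
       = 0.766233
Iteration 3:
  f(0.537412) = -2.909131
  f(0.766233) = -1.539850
  x_4 = 0.766233 - (-1.539850)×(0.766233 - 0.537412)/(-1.539850 - (-2.909131))
       = 1.023558
Iteration 4:
  f(0.766233) = -1.539850
  f(1.023558) = 0.166030
  x_5 = 1.023558 - 0.166030×(1.023558 - 0.766233)/(0.166030 - (-1.539850))
       = 0.998513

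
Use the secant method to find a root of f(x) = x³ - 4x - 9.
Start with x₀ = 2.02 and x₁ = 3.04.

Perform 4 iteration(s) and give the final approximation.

f(x) = x³ - 4x - 9
x₀ = 2.02, x₁ = 3.04

Secant formula: x_{n+1} = x_n - f(x_n)(x_n - x_{n-1})/(f(x_n) - f(x_{n-1}))

Iteration 1:
  f(2.020000) = -8.837592
  f(3.040000) = 6.934464
  x_2 = 3.040000 - 6.934464×(3.040000 - 2.020000)/(6.934464 - (-8.837592))
       = 2.591539
Iteration 2:
  f(3.040000) = 6.934464
  f(2.591539) = -1.961189
  x_3 = 2.591539 - (-1.961189)×(2.591539 - 3.040000)/(-1.961189 - 6.934464)
       = 2.690409
Iteration 3:
  f(2.591539) = -1.961189
  f(2.690409) = -0.287641
  x_4 = 2.690409 - (-0.287641)×(2.690409 - 2.591539)/(-0.287641 - (-1.961189))
       = 2.707403
Iteration 4:
  f(2.690409) = -0.287641
  f(2.707403) = 0.015730
  x_5 = 2.707403 - 0.015730×(2.707403 - 2.690409)/(0.015730 - (-0.287641))
       = 2.706522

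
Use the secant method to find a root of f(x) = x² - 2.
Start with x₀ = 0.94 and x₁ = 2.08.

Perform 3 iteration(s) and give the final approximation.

f(x) = x² - 2
x₀ = 0.94, x₁ = 2.08

Secant formula: x_{n+1} = x_n - f(x_n)(x_n - x_{n-1})/(f(x_n) - f(x_{n-1}))

Iteration 1:
  f(0.940000) = -1.116400
  f(2.080000) = 2.326400
  x_2 = 2.080000 - 2.326400×(2.080000 - 0.940000)/(2.326400 - (-1.116400))
       = 1.309669
Iteration 2:
  f(2.080000) = 2.326400
  f(1.309669) = -0.284767
  x_3 = 1.309669 - (-0.284767)×(1.309669 - 2.080000)/(-0.284767 - 2.326400)
       = 1.393679
Iteration 3:
  f(1.309669) = -0.284767
  f(1.393679) = -0.057658
  x_4 = 1.393679 - (-0.057658)×(1.393679 - 1.309669)/(-0.057658 - (-0.284767))
       = 1.415008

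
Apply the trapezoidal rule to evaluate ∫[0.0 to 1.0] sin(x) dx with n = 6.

f(x) = sin(x)
a = 0.0, b = 1.0, n = 6
h = (b - a)/n = 0.166667

Trapezoidal rule: (h/2)[f(x₀) + 2f(x₁) + 2f(x₂) + ... + f(xₙ)]

x_0 = 0.0000, f(x_0) = 0.000000, coefficient = 1
x_1 = 0.1667, f(x_1) = 0.165896, coefficient = 2
x_2 = 0.3333, f(x_2) = 0.327195, coefficient = 2
x_3 = 0.5000, f(x_3) = 0.479426, coefficient = 2
x_4 = 0.6667, f(x_4) = 0.618370, coefficient = 2
x_5 = 0.8333, f(x_5) = 0.740177, coefficient = 2
x_6 = 1.0000, f(x_6) = 0.841471, coefficient = 1

I ≈ (0.166667/2) × 5.503597 = 0.458633
Exact value: 0.459698
Error: 0.001065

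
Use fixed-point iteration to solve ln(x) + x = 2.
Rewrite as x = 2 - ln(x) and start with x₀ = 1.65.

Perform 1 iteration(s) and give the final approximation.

Equation: ln(x) + x = 2
Fixed-point form: x = 2 - ln(x)
x₀ = 1.65

x_1 = g(1.650000) = 1.499225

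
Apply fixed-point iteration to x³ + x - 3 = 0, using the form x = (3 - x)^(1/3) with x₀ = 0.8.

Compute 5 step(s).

Equation: x³ + x - 3 = 0
Fixed-point form: x = (3 - x)^(1/3)
x₀ = 0.8

x_1 = g(0.800000) = 1.300591
x_2 = g(1.300591) = 1.193345
x_3 = g(1.193345) = 1.217938
x_4 = g(1.217938) = 1.212386
x_5 = g(1.212386) = 1.213644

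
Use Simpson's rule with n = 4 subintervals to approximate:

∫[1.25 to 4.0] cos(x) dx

f(x) = cos(x)
a = 1.25, b = 4.0, n = 4
h = (b - a)/n = 0.687500

Simpson's rule: (h/3)[f(x₀) + 4f(x₁) + 2f(x₂) + ... + f(xₙ)]

x_0 = 1.2500, f(x_0) = 0.315322, coefficient = 1
x_1 = 1.9375, f(x_1) = -0.358540, coefficient = 4
x_2 = 2.6250, f(x_2) = -0.869507, coefficient = 2
x_3 = 3.3125, f(x_3) = -0.985431, coefficient = 4
x_4 = 4.0000, f(x_4) = -0.653644, coefficient = 1

I ≈ (0.687500/3) × -7.453220 = -1.708030
Exact value: -1.705787
Error: 0.002242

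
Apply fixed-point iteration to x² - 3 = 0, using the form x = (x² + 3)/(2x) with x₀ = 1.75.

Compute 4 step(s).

Equation: x² - 3 = 0
Fixed-point form: x = (x² + 3)/(2x)
x₀ = 1.75

x_1 = g(1.750000) = 1.732143
x_2 = g(1.732143) = 1.732051
x_3 = g(1.732051) = 1.732051
x_4 = g(1.732051) = 1.732051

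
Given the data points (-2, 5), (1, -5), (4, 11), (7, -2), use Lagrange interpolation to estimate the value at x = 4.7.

Lagrange interpolation formula:
P(x) = Σ yᵢ × Lᵢ(x)
where Lᵢ(x) = Π_{j≠i} (x - xⱼ)/(xᵢ - xⱼ)

L_0(4.7) = (4.7 - 1)/(-2 - 1) × (4.7 - 4)/(-2 - 4) × (4.7 - 7)/(-2 - 7) = 0.036772
L_1(4.7) = (4.7 - (-2))/(1 - (-2)) × (4.7 - 4)/(1 - 4) × (4.7 - 7)/(1 - 7) = -0.199759
L_2(4.7) = (4.7 - (-2))/(4 - (-2)) × (4.7 - 1)/(4 - 1) × (4.7 - 7)/(4 - 7) = 1.055870
L_3(4.7) = (4.7 - (-2))/(7 - (-2)) × (4.7 - 1)/(7 - 1) × (4.7 - 4)/(7 - 4) = 0.107117

P(4.7) = 5×L_0(4.7) + (-5)×L_1(4.7) + 11×L_2(4.7) + (-2)×L_3(4.7)
P(4.7) = 12.582994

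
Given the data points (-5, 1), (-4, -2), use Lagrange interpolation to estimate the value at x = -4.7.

Lagrange interpolation formula:
P(x) = Σ yᵢ × Lᵢ(x)
where Lᵢ(x) = Π_{j≠i} (x - xⱼ)/(xᵢ - xⱼ)

L_0(-4.7) = (-4.7 - (-4))/(-5 - (-4)) = 0.700000
L_1(-4.7) = (-4.7 - (-5))/(-4 - (-5)) = 0.300000

P(-4.7) = 1×L_0(-4.7) + (-2)×L_1(-4.7)
P(-4.7) = 0.100000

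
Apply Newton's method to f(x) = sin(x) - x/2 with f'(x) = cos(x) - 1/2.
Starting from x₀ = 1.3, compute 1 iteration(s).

f(x) = sin(x) - x/2
f'(x) = cos(x) - 1/2
x₀ = 1.3

Newton-Raphson formula: x_{n+1} = x_n - f(x_n)/f'(x_n)

Iteration 1:
  f(1.300000) = 0.313558
  f'(1.300000) = -0.232501
  x_1 = 1.300000 - 0.313558/(-0.232501) = 2.648631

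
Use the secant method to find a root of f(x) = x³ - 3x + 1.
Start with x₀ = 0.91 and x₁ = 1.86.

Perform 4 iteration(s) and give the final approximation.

f(x) = x³ - 3x + 1
x₀ = 0.91, x₁ = 1.86

Secant formula: x_{n+1} = x_n - f(x_n)(x_n - x_{n-1})/(f(x_n) - f(x_{n-1}))

Iteration 1:
  f(0.910000) = -0.976429
  f(1.860000) = 1.854856
  x_2 = 1.860000 - 1.854856×(1.860000 - 0.910000)/(1.854856 - (-0.976429))
       = 1.237628
Iteration 2:
  f(1.860000) = 1.854856
  f(1.237628) = -0.817181
  x_3 = 1.237628 - (-0.817181)×(1.237628 - 1.860000)/(-0.817181 - 1.854856)
       = 1.427966
Iteration 3:
  f(1.237628) = -0.817181
  f(1.427966) = -0.372151
  x_4 = 1.427966 - (-0.372151)×(1.427966 - 1.237628)/(-0.372151 - (-0.817181))
       = 1.587134
Iteration 4:
  f(1.427966) = -0.372151
  f(1.587134) = 0.236581
  x_5 = 1.587134 - 0.236581×(1.587134 - 1.427966)/(0.236581 - (-0.372151))
       = 1.525274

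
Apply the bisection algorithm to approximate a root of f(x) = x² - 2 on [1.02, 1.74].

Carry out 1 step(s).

f(x) = x² - 2
Initial interval: [1.02, 1.74]

Iteration 1:
  c_1 = (1.020000 + 1.740000)/2 = 1.380000
  f(c_1) = f(1.380000) = -0.095600
  f(a) × f(c) ≥ 0, new interval: [1.380000, 1.740000]

After 1 iteration(s), the approximation is c_1 = 1.380000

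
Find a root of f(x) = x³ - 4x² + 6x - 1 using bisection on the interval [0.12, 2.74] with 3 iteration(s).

f(x) = x³ - 4x² + 6x - 1
Initial interval: [0.12, 2.74]

Iteration 1:
  c_1 = (0.120000 + 2.740000)/2 = 1.430000
  f(c_1) = f(1.430000) = 2.324607
  f(a) × f(c) < 0, new interval: [0.120000, 1.430000]
Iteration 2:
  c_2 = (0.120000 + 1.430000)/2 = 0.775000
  f(c_2) = f(0.775000) = 1.712984
  f(a) × f(c) < 0, new interval: [0.120000, 0.775000]
Iteration 3:
  c_3 = (0.120000 + 0.775000)/2 = 0.447500
  f(c_3) = f(0.447500) = 0.973590
  f(a) × f(c) < 0, new interval: [0.120000, 0.447500]

After 3 iteration(s), the approximation is c_3 = 0.447500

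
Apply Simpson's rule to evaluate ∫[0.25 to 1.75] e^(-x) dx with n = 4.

f(x) = e^(-x)
a = 0.25, b = 1.75, n = 4
h = (b - a)/n = 0.375000

Simpson's rule: (h/3)[f(x₀) + 4f(x₁) + 2f(x₂) + ... + f(xₙ)]

x_0 = 0.2500, f(x_0) = 0.778801, coefficient = 1
x_1 = 0.6250, f(x_1) = 0.535261, coefficient = 4
x_2 = 1.0000, f(x_2) = 0.367879, coefficient = 2
x_3 = 1.3750, f(x_3) = 0.252840, coefficient = 4
x_4 = 1.7500, f(x_4) = 0.173774, coefficient = 1

I ≈ (0.375000/3) × 4.840738 = 0.605092
Exact value: 0.605027
Error: 0.000065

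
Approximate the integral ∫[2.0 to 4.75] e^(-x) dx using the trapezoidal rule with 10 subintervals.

f(x) = e^(-x)
a = 2.0, b = 4.75, n = 10
h = (b - a)/n = 0.275000

Trapezoidal rule: (h/2)[f(x₀) + 2f(x₁) + 2f(x₂) + ... + f(xₙ)]

x_0 = 2.0000, f(x_0) = 0.135335, coefficient = 1
x_1 = 2.2750, f(x_1) = 0.102797, coefficient = 2
x_2 = 2.5500, f(x_2) = 0.078082, coefficient = 2
x_3 = 2.8250, f(x_3) = 0.059309, coefficient = 2
x_4 = 3.1000, f(x_4) = 0.045049, coefficient = 2
x_5 = 3.3750, f(x_5) = 0.034218, coefficient = 2
x_6 = 3.6500, f(x_6) = 0.025991, coefficient = 2
x_7 = 3.9250, f(x_7) = 0.019742, coefficient = 2
x_8 = 4.2000, f(x_8) = 0.014996, coefficient = 2
x_9 = 4.4750, f(x_9) = 0.011390, coefficient = 2
x_10 = 4.7500, f(x_10) = 0.008652, coefficient = 1

I ≈ (0.275000/2) × 0.927134 = 0.127481
Exact value: 0.126684
Error: 0.000797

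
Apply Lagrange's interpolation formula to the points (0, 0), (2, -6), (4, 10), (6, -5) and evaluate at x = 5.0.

Lagrange interpolation formula:
P(x) = Σ yᵢ × Lᵢ(x)
where Lᵢ(x) = Π_{j≠i} (x - xⱼ)/(xᵢ - xⱼ)

L_0(5.0) = (5.0 - 2)/(0 - 2) × (5.0 - 4)/(0 - 4) × (5.0 - 6)/(0 - 6) = 0.062500
L_1(5.0) = (5.0 - 0)/(2 - 0) × (5.0 - 4)/(2 - 4) × (5.0 - 6)/(2 - 6) = -0.312500
L_2(5.0) = (5.0 - 0)/(4 - 0) × (5.0 - 2)/(4 - 2) × (5.0 - 6)/(4 - 6) = 0.937500
L_3(5.0) = (5.0 - 0)/(6 - 0) × (5.0 - 2)/(6 - 2) × (5.0 - 4)/(6 - 4) = 0.312500

P(5.0) = 0×L_0(5.0) + (-6)×L_1(5.0) + 10×L_2(5.0) + (-5)×L_3(5.0)
P(5.0) = 9.687500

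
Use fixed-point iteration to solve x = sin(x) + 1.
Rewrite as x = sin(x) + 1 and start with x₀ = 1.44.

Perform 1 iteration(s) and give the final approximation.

Equation: x = sin(x) + 1
Fixed-point form: x = sin(x) + 1
x₀ = 1.44

x_1 = g(1.440000) = 1.991458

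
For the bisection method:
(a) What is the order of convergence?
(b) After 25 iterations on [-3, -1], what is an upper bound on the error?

(a) Bisection has linear (order 1) convergence; the error is halved each step.

(b) Error bound = (b-a)/2^n = (-1 - (-3))/2^{25}
    = 2/2^{25}

(a) 1 (linear); (b) error ≤ 5.96e-08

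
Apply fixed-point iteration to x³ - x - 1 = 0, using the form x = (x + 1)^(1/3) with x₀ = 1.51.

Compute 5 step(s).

Equation: x³ - x - 1 = 0
Fixed-point form: x = (x + 1)^(1/3)
x₀ = 1.51

x_1 = g(1.510000) = 1.359016
x_2 = g(1.359016) = 1.331201
x_3 = g(1.331201) = 1.325948
x_4 = g(1.325948) = 1.324952
x_5 = g(1.324952) = 1.324762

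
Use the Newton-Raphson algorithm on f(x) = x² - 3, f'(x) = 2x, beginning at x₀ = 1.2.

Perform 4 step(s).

f(x) = x² - 3
f'(x) = 2x
x₀ = 1.2

Newton-Raphson formula: x_{n+1} = x_n - f(x_n)/f'(x_n)

Iteration 1:
  f(1.200000) = -1.560000
  f'(1.200000) = 2.400000
  x_1 = 1.200000 - (-1.560000)/2.400000 = 1.850000
Iteration 2:
  f(1.850000) = 0.422500
  f'(1.850000) = 3.700000
  x_2 = 1.850000 - 0.422500/3.700000 = 1.735811
Iteration 3:
  f(1.735811) = 0.013039
  f'(1.735811) = 3.471622
  x_3 = 1.735811 - 0.013039/3.471622 = 1.732055
Iteration 4:
  f(1.732055) = 0.000014
  f'(1.732055) = 3.464110
  x_4 = 1.732055 - 0.000014/3.464110 = 1.732051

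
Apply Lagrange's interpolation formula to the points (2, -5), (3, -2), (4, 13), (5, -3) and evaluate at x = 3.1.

Lagrange interpolation formula:
P(x) = Σ yᵢ × Lᵢ(x)
where Lᵢ(x) = Π_{j≠i} (x - xⱼ)/(xᵢ - xⱼ)

L_0(3.1) = (3.1 - 3)/(2 - 3) × (3.1 - 4)/(2 - 4) × (3.1 - 5)/(2 - 5) = -0.028500
L_1(3.1) = (3.1 - 2)/(3 - 2) × (3.1 - 4)/(3 - 4) × (3.1 - 5)/(3 - 5) = 0.940500
L_2(3.1) = (3.1 - 2)/(4 - 2) × (3.1 - 3)/(4 - 3) × (3.1 - 5)/(4 - 5) = 0.104500
L_3(3.1) = (3.1 - 2)/(5 - 2) × (3.1 - 3)/(5 - 3) × (3.1 - 4)/(5 - 4) = -0.016500

P(3.1) = (-5)×L_0(3.1) + (-2)×L_1(3.1) + 13×L_2(3.1) + (-3)×L_3(3.1)
P(3.1) = -0.330500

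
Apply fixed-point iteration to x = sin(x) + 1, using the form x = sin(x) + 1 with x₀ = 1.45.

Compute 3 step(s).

Equation: x = sin(x) + 1
Fixed-point form: x = sin(x) + 1
x₀ = 1.45

x_1 = g(1.450000) = 1.992713
x_2 = g(1.992713) = 1.912306
x_3 = g(1.912306) = 1.942250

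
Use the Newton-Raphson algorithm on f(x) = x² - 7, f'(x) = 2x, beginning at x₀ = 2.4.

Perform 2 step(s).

f(x) = x² - 7
f'(x) = 2x
x₀ = 2.4

Newton-Raphson formula: x_{n+1} = x_n - f(x_n)/f'(x_n)

Iteration 1:
  f(2.400000) = -1.240000
  f'(2.400000) = 4.800000
  x_1 = 2.400000 - (-1.240000)/4.800000 = 2.658333
Iteration 2:
  f(2.658333) = 0.066736
  f'(2.658333) = 5.316667
  x_2 = 2.658333 - 0.066736/5.316667 = 2.645781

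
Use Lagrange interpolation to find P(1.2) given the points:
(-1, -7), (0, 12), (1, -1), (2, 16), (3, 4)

Lagrange interpolation formula:
P(x) = Σ yᵢ × Lᵢ(x)
where Lᵢ(x) = Π_{j≠i} (x - xⱼ)/(xᵢ - xⱼ)

L_0(1.2) = (1.2 - 0)/(-1 - 0) × (1.2 - 1)/(-1 - 1) × (1.2 - 2)/(-1 - 2) × (1.2 - 3)/(-1 - 3) = 0.014400
L_1(1.2) = (1.2 - (-1))/(0 - (-1)) × (1.2 - 1)/(0 - 1) × (1.2 - 2)/(0 - 2) × (1.2 - 3)/(0 - 3) = -0.105600
L_2(1.2) = (1.2 - (-1))/(1 - (-1)) × (1.2 - 0)/(1 - 0) × (1.2 - 2)/(1 - 2) × (1.2 - 3)/(1 - 3) = 0.950400
L_3(1.2) = (1.2 - (-1))/(2 - (-1)) × (1.2 - 0)/(2 - 0) × (1.2 - 1)/(2 - 1) × (1.2 - 3)/(2 - 3) = 0.158400
L_4(1.2) = (1.2 - (-1))/(3 - (-1)) × (1.2 - 0)/(3 - 0) × (1.2 - 1)/(3 - 1) × (1.2 - 2)/(3 - 2) = -0.017600

P(1.2) = (-7)×L_0(1.2) + 12×L_1(1.2) + (-1)×L_2(1.2) + 16×L_3(1.2) + 4×L_4(1.2)
P(1.2) = 0.145600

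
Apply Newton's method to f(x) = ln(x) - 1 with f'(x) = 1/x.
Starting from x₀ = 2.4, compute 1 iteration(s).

f(x) = ln(x) - 1
f'(x) = 1/x
x₀ = 2.4

Newton-Raphson formula: x_{n+1} = x_n - f(x_n)/f'(x_n)

Iteration 1:
  f(2.400000) = -0.124531
  f'(2.400000) = 0.416667
  x_1 = 2.400000 - (-0.124531)/0.416667 = 2.698875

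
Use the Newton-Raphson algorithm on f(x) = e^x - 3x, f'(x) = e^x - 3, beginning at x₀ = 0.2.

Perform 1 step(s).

f(x) = e^x - 3x
f'(x) = e^x - 3
x₀ = 0.2

Newton-Raphson formula: x_{n+1} = x_n - f(x_n)/f'(x_n)

Iteration 1:
  f(0.200000) = 0.621403
  f'(0.200000) = -1.778597
  x_1 = 0.200000 - 0.621403/(-1.778597) = 0.549378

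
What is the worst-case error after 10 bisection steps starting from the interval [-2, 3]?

Bisection error bound: |error| ≤ (b-a)/2^n
|error| ≤ (3 - (-2))/2^10 = 5/2^10
|error| ≤ 0.0048828125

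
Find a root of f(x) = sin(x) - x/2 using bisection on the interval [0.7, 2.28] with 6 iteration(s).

f(x) = sin(x) - x/2
Initial interval: [0.7, 2.28]

Iteration 1:
  c_1 = (0.700000 + 2.280000)/2 = 1.490000
  f(c_1) = f(1.490000) = 0.251738
  f(a) × f(c) ≥ 0, new interval: [1.490000, 2.280000]
Iteration 2:
  c_2 = (1.490000 + 2.280000)/2 = 1.885000
  f(c_2) = f(1.885000) = 0.008543
  f(a) × f(c) ≥ 0, new interval: [1.885000, 2.280000]
Iteration 3:
  c_3 = (1.885000 + 2.280000)/2 = 2.082500
  f(c_3) = f(2.082500) = -0.169338
  f(a) × f(c) < 0, new interval: [1.885000, 2.082500]
Iteration 4:
  c_4 = (1.885000 + 2.082500)/2 = 1.983750
  f(c_4) = f(1.983750) = -0.075936
  f(a) × f(c) < 0, new interval: [1.885000, 1.983750]
Iteration 5:
  c_5 = (1.885000 + 1.983750)/2 = 1.934375
  f(c_5) = f(1.934375) = -0.032557
  f(a) × f(c) < 0, new interval: [1.885000, 1.934375]
Iteration 6:
  c_6 = (1.885000 + 1.934375)/2 = 1.909687
  f(c_6) = f(1.909687) = -0.011720
  f(a) × f(c) < 0, new interval: [1.885000, 1.909687]

After 6 iteration(s), the approximation is c_6 = 1.909687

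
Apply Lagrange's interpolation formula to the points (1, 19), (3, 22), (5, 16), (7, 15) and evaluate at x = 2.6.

Lagrange interpolation formula:
P(x) = Σ yᵢ × Lᵢ(x)
where Lᵢ(x) = Π_{j≠i} (x - xⱼ)/(xᵢ - xⱼ)

L_0(2.6) = (2.6 - 3)/(1 - 3) × (2.6 - 5)/(1 - 5) × (2.6 - 7)/(1 - 7) = 0.088000
L_1(2.6) = (2.6 - 1)/(3 - 1) × (2.6 - 5)/(3 - 5) × (2.6 - 7)/(3 - 7) = 1.056000
L_2(2.6) = (2.6 - 1)/(5 - 1) × (2.6 - 3)/(5 - 3) × (2.6 - 7)/(5 - 7) = -0.176000
L_3(2.6) = (2.6 - 1)/(7 - 1) × (2.6 - 3)/(7 - 3) × (2.6 - 5)/(7 - 5) = 0.032000

P(2.6) = 19×L_0(2.6) + 22×L_1(2.6) + 16×L_2(2.6) + 15×L_3(2.6)
P(2.6) = 22.568000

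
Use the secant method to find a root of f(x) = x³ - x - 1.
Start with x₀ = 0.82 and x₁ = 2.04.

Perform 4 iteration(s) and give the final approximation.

f(x) = x³ - x - 1
x₀ = 0.82, x₁ = 2.04

Secant formula: x_{n+1} = x_n - f(x_n)(x_n - x_{n-1})/(f(x_n) - f(x_{n-1}))

Iteration 1:
  f(0.820000) = -1.268632
  f(2.040000) = 5.449664
  x_2 = 2.040000 - 5.449664×(2.040000 - 0.820000)/(5.449664 - (-1.268632))
       = 1.050376
Iteration 2:
  f(2.040000) = 5.449664
  f(1.050376) = -0.891508
  x_3 = 1.050376 - (-0.891508)×(1.050376 - 2.040000)/(-0.891508 - 5.449664)
       = 1.189507
Iteration 3:
  f(1.050376) = -0.891508
  f(1.189507) = -0.506441
  x_4 = 1.189507 - (-0.506441)×(1.189507 - 1.050376)/(-0.506441 - (-0.891508))
       = 1.372493
Iteration 4:
  f(1.189507) = -0.506441
  f(1.372493) = 0.212925
  x_5 = 1.372493 - 0.212925×(1.372493 - 1.189507)/(0.212925 - (-0.506441))
       = 1.318331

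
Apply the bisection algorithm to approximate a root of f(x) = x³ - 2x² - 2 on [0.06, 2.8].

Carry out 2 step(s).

f(x) = x³ - 2x² - 2
Initial interval: [0.06, 2.8]

Iteration 1:
  c_1 = (0.060000 + 2.800000)/2 = 1.430000
  f(c_1) = f(1.430000) = -3.165593
  f(a) × f(c) ≥ 0, new interval: [1.430000, 2.800000]
Iteration 2:
  c_2 = (1.430000 + 2.800000)/2 = 2.115000
  f(c_2) = f(2.115000) = -1.485579
  f(a) × f(c) ≥ 0, new interval: [2.115000, 2.800000]

After 2 iteration(s), the approximation is c_2 = 2.115000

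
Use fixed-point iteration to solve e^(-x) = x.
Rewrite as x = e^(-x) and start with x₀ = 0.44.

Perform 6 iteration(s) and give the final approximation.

Equation: e^(-x) = x
Fixed-point form: x = e^(-x)
x₀ = 0.44

x_1 = g(0.440000) = 0.644036
x_2 = g(0.644036) = 0.525168
x_3 = g(0.525168) = 0.591456
x_4 = g(0.591456) = 0.553521
x_5 = g(0.553521) = 0.574922
x_6 = g(0.574922) = 0.562749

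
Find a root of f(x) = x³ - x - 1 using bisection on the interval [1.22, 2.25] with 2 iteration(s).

f(x) = x³ - x - 1
Initial interval: [1.22, 2.25]

Iteration 1:
  c_1 = (1.220000 + 2.250000)/2 = 1.735000
  f(c_1) = f(1.735000) = 2.487740
  f(a) × f(c) < 0, new interval: [1.220000, 1.735000]
Iteration 2:
  c_2 = (1.220000 + 1.735000)/2 = 1.477500
  f(c_2) = f(1.477500) = 0.747892
  f(a) × f(c) < 0, new interval: [1.220000, 1.477500]

After 2 iteration(s), the approximation is c_2 = 1.477500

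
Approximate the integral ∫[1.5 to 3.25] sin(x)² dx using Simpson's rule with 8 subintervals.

f(x) = sin(x)²
a = 1.5, b = 3.25, n = 8
h = (b - a)/n = 0.218750

Simpson's rule: (h/3)[f(x₀) + 4f(x₁) + 2f(x₂) + ... + f(xₙ)]

x_0 = 1.5000, f(x_0) = 0.994996, coefficient = 1
x_1 = 1.7188, f(x_1) = 0.978269, coefficient = 4
x_2 = 1.9375, f(x_2) = 0.871449, coefficient = 2
x_3 = 2.1562, f(x_3) = 0.694658, coefficient = 4
x_4 = 2.3750, f(x_4) = 0.481199, coefficient = 2
x_5 = 2.5938, f(x_5) = 0.271281, coefficient = 4
x_6 = 2.8125, f(x_6) = 0.104448, coefficient = 2
x_7 = 3.0312, f(x_7) = 0.012126, coefficient = 4
x_8 = 3.2500, f(x_8) = 0.011706, coefficient = 1

I ≈ (0.218750/3) × 11.746233 = 0.856496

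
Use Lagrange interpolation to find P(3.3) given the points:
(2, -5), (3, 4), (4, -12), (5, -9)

Lagrange interpolation formula:
P(x) = Σ yᵢ × Lᵢ(x)
where Lᵢ(x) = Π_{j≠i} (x - xⱼ)/(xᵢ - xⱼ)

L_0(3.3) = (3.3 - 3)/(2 - 3) × (3.3 - 4)/(2 - 4) × (3.3 - 5)/(2 - 5) = -0.059500
L_1(3.3) = (3.3 - 2)/(3 - 2) × (3.3 - 4)/(3 - 4) × (3.3 - 5)/(3 - 5) = 0.773500
L_2(3.3) = (3.3 - 2)/(4 - 2) × (3.3 - 3)/(4 - 3) × (3.3 - 5)/(4 - 5) = 0.331500
L_3(3.3) = (3.3 - 2)/(5 - 2) × (3.3 - 3)/(5 - 3) × (3.3 - 4)/(5 - 4) = -0.045500

P(3.3) = (-5)×L_0(3.3) + 4×L_1(3.3) + (-12)×L_2(3.3) + (-9)×L_3(3.3)
P(3.3) = -0.177000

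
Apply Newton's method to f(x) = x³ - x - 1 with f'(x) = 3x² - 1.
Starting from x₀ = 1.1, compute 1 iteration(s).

f(x) = x³ - x - 1
f'(x) = 3x² - 1
x₀ = 1.1

Newton-Raphson formula: x_{n+1} = x_n - f(x_n)/f'(x_n)

Iteration 1:
  f(1.100000) = -0.769000
  f'(1.100000) = 2.630000
  x_1 = 1.100000 - (-0.769000)/2.630000 = 1.392395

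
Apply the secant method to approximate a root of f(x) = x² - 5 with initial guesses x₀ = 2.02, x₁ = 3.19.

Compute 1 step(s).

f(x) = x² - 5
x₀ = 2.02, x₁ = 3.19

Secant formula: x_{n+1} = x_n - f(x_n)(x_n - x_{n-1})/(f(x_n) - f(x_{n-1}))

Iteration 1:
  f(2.020000) = -0.919600
  f(3.190000) = 5.176100
  x_2 = 3.190000 - 5.176100×(3.190000 - 2.020000)/(5.176100 - (-0.919600))
       = 2.196507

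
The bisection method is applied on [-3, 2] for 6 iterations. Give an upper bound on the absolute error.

Bisection error bound: |error| ≤ (b-a)/2^n
|error| ≤ (2 - (-3))/2^6 = 5/2^6
|error| ≤ 0.0781250000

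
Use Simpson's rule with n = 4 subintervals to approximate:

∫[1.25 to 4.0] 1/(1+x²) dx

f(x) = 1/(1+x²)
a = 1.25, b = 4.0, n = 4
h = (b - a)/n = 0.687500

Simpson's rule: (h/3)[f(x₀) + 4f(x₁) + 2f(x₂) + ... + f(xₙ)]

x_0 = 1.2500, f(x_0) = 0.390244, coefficient = 1
x_1 = 1.9375, f(x_1) = 0.210353, coefficient = 4
x_2 = 2.6250, f(x_2) = 0.126733, coefficient = 2
x_3 = 3.3125, f(x_3) = 0.083524, coefficient = 4
x_4 = 4.0000, f(x_4) = 0.058824, coefficient = 1

I ≈ (0.687500/3) × 1.878041 = 0.430384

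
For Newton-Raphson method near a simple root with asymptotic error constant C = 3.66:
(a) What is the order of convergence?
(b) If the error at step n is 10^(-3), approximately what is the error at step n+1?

(a) Newton-Raphson has quadratic (order 2) convergence near simple roots.
    This means |e_{n+1}| ≈ C|e_n|².

(b) With |e_n| = 10^(-3) and C = 3.66:
    |e_{n+1}| ≈ 3.66 × (10^(-3))² = 3.66 × 10^(-6)

(a) 2 (quadratic); (b) |e_{n+1}| ≈ 3.660e-06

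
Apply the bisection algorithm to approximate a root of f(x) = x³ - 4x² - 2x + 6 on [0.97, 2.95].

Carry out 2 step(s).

f(x) = x³ - 4x² - 2x + 6
Initial interval: [0.97, 2.95]

Iteration 1:
  c_1 = (0.970000 + 2.950000)/2 = 1.960000
  f(c_1) = f(1.960000) = -5.756864
  f(a) × f(c) < 0, new interval: [0.970000, 1.960000]
Iteration 2:
  c_2 = (0.970000 + 1.960000)/2 = 1.465000
  f(c_2) = f(1.465000) = -2.370680
  f(a) × f(c) < 0, new interval: [0.970000, 1.465000]

After 2 iteration(s), the approximation is c_2 = 1.465000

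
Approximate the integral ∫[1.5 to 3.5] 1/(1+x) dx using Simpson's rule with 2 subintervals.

f(x) = 1/(1+x)
a = 1.5, b = 3.5, n = 2
h = (b - a)/n = 1.000000

Simpson's rule: (h/3)[f(x₀) + 4f(x₁) + 2f(x₂) + ... + f(xₙ)]

x_0 = 1.5000, f(x_0) = 0.400000, coefficient = 1
x_1 = 2.5000, f(x_1) = 0.285714, coefficient = 4
x_2 = 3.5000, f(x_2) = 0.222222, coefficient = 1

I ≈ (1.000000/3) × 1.765079 = 0.588360
Exact value: 0.587787
Error: 0.000573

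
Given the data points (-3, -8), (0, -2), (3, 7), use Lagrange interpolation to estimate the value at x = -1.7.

Lagrange interpolation formula:
P(x) = Σ yᵢ × Lᵢ(x)
where Lᵢ(x) = Π_{j≠i} (x - xⱼ)/(xᵢ - xⱼ)

L_0(-1.7) = (-1.7 - 0)/(-3 - 0) × (-1.7 - 3)/(-3 - 3) = 0.443889
L_1(-1.7) = (-1.7 - (-3))/(0 - (-3)) × (-1.7 - 3)/(0 - 3) = 0.678889
L_2(-1.7) = (-1.7 - (-3))/(3 - (-3)) × (-1.7 - 0)/(3 - 0) = -0.122778

P(-1.7) = (-8)×L_0(-1.7) + (-2)×L_1(-1.7) + 7×L_2(-1.7)
P(-1.7) = -5.768333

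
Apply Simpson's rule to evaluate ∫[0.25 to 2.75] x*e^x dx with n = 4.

f(x) = x*e^x
a = 0.25, b = 2.75, n = 4
h = (b - a)/n = 0.625000

Simpson's rule: (h/3)[f(x₀) + 4f(x₁) + 2f(x₂) + ... + f(xₙ)]

x_0 = 0.2500, f(x_0) = 0.321006, coefficient = 1
x_1 = 0.8750, f(x_1) = 2.099016, coefficient = 4
x_2 = 1.5000, f(x_2) = 6.722534, coefficient = 2
x_3 = 2.1250, f(x_3) = 17.792407, coefficient = 4
x_4 = 2.7500, f(x_4) = 43.017238, coefficient = 1

I ≈ (0.625000/3) × 136.349003 = 28.406042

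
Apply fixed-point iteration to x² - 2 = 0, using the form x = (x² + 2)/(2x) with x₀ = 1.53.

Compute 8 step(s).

Equation: x² - 2 = 0
Fixed-point form: x = (x² + 2)/(2x)
x₀ = 1.53

x_1 = g(1.530000) = 1.418595
x_2 = g(1.418595) = 1.414220
x_3 = g(1.414220) = 1.414214
x_4 = g(1.414214) = 1.414214
x_5 = g(1.414214) = 1.414214
x_6 = g(1.414214) = 1.414214
x_7 = g(1.414214) = 1.414214
x_8 = g(1.414214) = 1.414214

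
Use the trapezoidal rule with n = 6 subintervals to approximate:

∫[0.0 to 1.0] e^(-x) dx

f(x) = e^(-x)
a = 0.0, b = 1.0, n = 6
h = (b - a)/n = 0.166667

Trapezoidal rule: (h/2)[f(x₀) + 2f(x₁) + 2f(x₂) + ... + f(xₙ)]

x_0 = 0.0000, f(x_0) = 1.000000, coefficient = 1
x_1 = 0.1667, f(x_1) = 0.846482, coefficient = 2
x_2 = 0.3333, f(x_2) = 0.716531, coefficient = 2
x_3 = 0.5000, f(x_3) = 0.606531, coefficient = 2
x_4 = 0.6667, f(x_4) = 0.513417, coefficient = 2
x_5 = 0.8333, f(x_5) = 0.434598, coefficient = 2
x_6 = 1.0000, f(x_6) = 0.367879, coefficient = 1

I ≈ (0.166667/2) × 7.602997 = 0.633583
Exact value: 0.632121
Error: 0.001463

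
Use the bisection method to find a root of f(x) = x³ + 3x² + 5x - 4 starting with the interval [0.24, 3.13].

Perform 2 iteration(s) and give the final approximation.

f(x) = x³ + 3x² + 5x - 4
Initial interval: [0.24, 3.13]

Iteration 1:
  c_1 = (0.240000 + 3.130000)/2 = 1.685000
  f(c_1) = f(1.685000) = 17.726769
  f(a) × f(c) < 0, new interval: [0.240000, 1.685000]
Iteration 2:
  c_2 = (0.240000 + 1.685000)/2 = 0.962500
  f(c_2) = f(0.962500) = 4.483385
  f(a) × f(c) < 0, new interval: [0.240000, 0.962500]

After 2 iteration(s), the approximation is c_2 = 0.962500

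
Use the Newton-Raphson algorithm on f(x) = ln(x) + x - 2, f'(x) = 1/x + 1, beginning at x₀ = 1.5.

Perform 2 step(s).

f(x) = ln(x) + x - 2
f'(x) = 1/x + 1
x₀ = 1.5

Newton-Raphson formula: x_{n+1} = x_n - f(x_n)/f'(x_n)

Iteration 1:
  f(1.500000) = -0.094535
  f'(1.500000) = 1.666667
  x_1 = 1.500000 - (-0.094535)/1.666667 = 1.556721
Iteration 2:
  f(1.556721) = -0.000697
  f'(1.556721) = 1.642376
  x_2 = 1.556721 - (-0.000697)/1.642376 = 1.557146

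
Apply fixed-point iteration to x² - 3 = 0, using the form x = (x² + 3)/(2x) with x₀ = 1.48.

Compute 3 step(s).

Equation: x² - 3 = 0
Fixed-point form: x = (x² + 3)/(2x)
x₀ = 1.48

x_1 = g(1.480000) = 1.753514
x_2 = g(1.753514) = 1.732182
x_3 = g(1.732182) = 1.732051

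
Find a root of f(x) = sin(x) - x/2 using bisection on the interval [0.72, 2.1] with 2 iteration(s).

f(x) = sin(x) - x/2
Initial interval: [0.72, 2.1]

Iteration 1:
  c_1 = (0.720000 + 2.100000)/2 = 1.410000
  f(c_1) = f(1.410000) = 0.282100
  f(a) × f(c) ≥ 0, new interval: [1.410000, 2.100000]
Iteration 2:
  c_2 = (1.410000 + 2.100000)/2 = 1.755000
  f(c_2) = f(1.755000) = 0.105582
  f(a) × f(c) ≥ 0, new interval: [1.755000, 2.100000]

After 2 iteration(s), the approximation is c_2 = 1.755000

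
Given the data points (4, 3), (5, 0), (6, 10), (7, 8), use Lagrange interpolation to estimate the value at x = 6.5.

Lagrange interpolation formula:
P(x) = Σ yᵢ × Lᵢ(x)
where Lᵢ(x) = Π_{j≠i} (x - xⱼ)/(xᵢ - xⱼ)

L_0(6.5) = (6.5 - 5)/(4 - 5) × (6.5 - 6)/(4 - 6) × (6.5 - 7)/(4 - 7) = 0.062500
L_1(6.5) = (6.5 - 4)/(5 - 4) × (6.5 - 6)/(5 - 6) × (6.5 - 7)/(5 - 7) = -0.312500
L_2(6.5) = (6.5 - 4)/(6 - 4) × (6.5 - 5)/(6 - 5) × (6.5 - 7)/(6 - 7) = 0.937500
L_3(6.5) = (6.5 - 4)/(7 - 4) × (6.5 - 5)/(7 - 5) × (6.5 - 6)/(7 - 6) = 0.312500

P(6.5) = 3×L_0(6.5) + 0×L_1(6.5) + 10×L_2(6.5) + 8×L_3(6.5)
P(6.5) = 12.062500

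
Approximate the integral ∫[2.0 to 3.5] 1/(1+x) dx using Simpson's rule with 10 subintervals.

f(x) = 1/(1+x)
a = 2.0, b = 3.5, n = 10
h = (b - a)/n = 0.150000

Simpson's rule: (h/3)[f(x₀) + 4f(x₁) + 2f(x₂) + ... + f(xₙ)]

x_0 = 2.0000, f(x_0) = 0.333333, coefficient = 1
x_1 = 2.1500, f(x_1) = 0.317460, coefficient = 4
x_2 = 2.3000, f(x_2) = 0.303030, coefficient = 2
x_3 = 2.4500, f(x_3) = 0.289855, coefficient = 4
x_4 = 2.6000, f(x_4) = 0.277778, coefficient = 2
x_5 = 2.7500, f(x_5) = 0.266667, coefficient = 4
x_6 = 2.9000, f(x_6) = 0.256410, coefficient = 2
x_7 = 3.0500, f(x_7) = 0.246914, coefficient = 4
x_8 = 3.2000, f(x_8) = 0.238095, coefficient = 2
x_9 = 3.3500, f(x_9) = 0.229885, coefficient = 4
x_10 = 3.5000, f(x_10) = 0.222222, coefficient = 1

I ≈ (0.150000/3) × 8.109305 = 0.405465
Exact value: 0.405465
Error: 0.000000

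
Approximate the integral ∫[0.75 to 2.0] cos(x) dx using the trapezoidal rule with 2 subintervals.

f(x) = cos(x)
a = 0.75, b = 2.0, n = 2
h = (b - a)/n = 0.625000

Trapezoidal rule: (h/2)[f(x₀) + 2f(x₁) + 2f(x₂) + ... + f(xₙ)]

x_0 = 0.7500, f(x_0) = 0.731689, coefficient = 1
x_1 = 1.3750, f(x_1) = 0.194548, coefficient = 2
x_2 = 2.0000, f(x_2) = -0.416147, coefficient = 1

I ≈ (0.625000/2) × 0.704637 = 0.220199
Exact value: 0.227659
Error: 0.007459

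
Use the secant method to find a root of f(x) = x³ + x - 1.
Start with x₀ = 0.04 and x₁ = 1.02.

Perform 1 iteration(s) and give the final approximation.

f(x) = x³ + x - 1
x₀ = 0.04, x₁ = 1.02

Secant formula: x_{n+1} = x_n - f(x_n)(x_n - x_{n-1})/(f(x_n) - f(x_{n-1}))

Iteration 1:
  f(0.040000) = -0.959936
  f(1.020000) = 1.081208
  x_2 = 1.020000 - 1.081208×(1.020000 - 0.040000)/(1.081208 - (-0.959936))
       = 0.500887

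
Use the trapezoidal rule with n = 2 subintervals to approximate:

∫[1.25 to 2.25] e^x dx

f(x) = e^x
a = 1.25, b = 2.25, n = 2
h = (b - a)/n = 0.500000

Trapezoidal rule: (h/2)[f(x₀) + 2f(x₁) + 2f(x₂) + ... + f(xₙ)]

x_0 = 1.2500, f(x_0) = 3.490343, coefficient = 1
x_1 = 1.7500, f(x_1) = 5.754603, coefficient = 2
x_2 = 2.2500, f(x_2) = 9.487736, coefficient = 1

I ≈ (0.500000/2) × 24.487284 = 6.121821
Exact value: 5.997393
Error: 0.124428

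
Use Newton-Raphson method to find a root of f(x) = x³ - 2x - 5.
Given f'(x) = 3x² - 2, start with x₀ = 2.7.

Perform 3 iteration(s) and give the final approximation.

f(x) = x³ - 2x - 5
f'(x) = 3x² - 2
x₀ = 2.7

Newton-Raphson formula: x_{n+1} = x_n - f(x_n)/f'(x_n)

Iteration 1:
  f(2.700000) = 9.283000
  f'(2.700000) = 19.870000
  x_1 = 2.700000 - 9.283000/19.870000 = 2.232813
Iteration 2:
  f(2.232813) = 1.665964
  f'(2.232813) = 12.956366
  x_2 = 2.232813 - 1.665964/12.956366 = 2.104231
Iteration 3:
  f(2.104231) = 0.108623
  f'(2.104231) = 11.283360
  x_3 = 2.104231 - 0.108623/11.283360 = 2.094604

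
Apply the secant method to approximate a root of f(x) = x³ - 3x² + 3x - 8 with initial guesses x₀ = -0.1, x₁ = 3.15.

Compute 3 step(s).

f(x) = x³ - 3x² + 3x - 8
x₀ = -0.1, x₁ = 3.15

Secant formula: x_{n+1} = x_n - f(x_n)(x_n - x_{n-1})/(f(x_n) - f(x_{n-1}))

Iteration 1:
  f(-0.100000) = -8.331000
  f(3.150000) = 2.938375
  x_2 = 3.150000 - 2.938375×(3.150000 - (-0.100000))/(2.938375 - (-8.331000))
       = 2.302596
Iteration 2:
  f(3.150000) = 2.938375
  f(2.302596) = -4.789814
  x_3 = 2.302596 - (-4.789814)×(2.302596 - 3.150000)/(-4.789814 - 2.938375)
       = 2.827804
Iteration 3:
  f(2.302596) = -4.789814
  f(2.827804) = -0.893550
  x_4 = 2.827804 - (-0.893550)×(2.827804 - 2.302596)/(-0.893550 - (-4.789814))
       = 2.948253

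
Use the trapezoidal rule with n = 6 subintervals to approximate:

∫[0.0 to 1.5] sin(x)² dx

f(x) = sin(x)²
a = 0.0, b = 1.5, n = 6
h = (b - a)/n = 0.250000

Trapezoidal rule: (h/2)[f(x₀) + 2f(x₁) + 2f(x₂) + ... + f(xₙ)]

x_0 = 0.0000, f(x_0) = 0.000000, coefficient = 1
x_1 = 0.2500, f(x_1) = 0.061209, coefficient = 2
x_2 = 0.5000, f(x_2) = 0.229849, coefficient = 2
x_3 = 0.7500, f(x_3) = 0.464631, coefficient = 2
x_4 = 1.0000, f(x_4) = 0.708073, coefficient = 2
x_5 = 1.2500, f(x_5) = 0.900572, coefficient = 2
x_6 = 1.5000, f(x_6) = 0.994996, coefficient = 1

I ≈ (0.250000/2) × 5.723665 = 0.715458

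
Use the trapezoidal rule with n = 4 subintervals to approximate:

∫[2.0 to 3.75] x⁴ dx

f(x) = x⁴
a = 2.0, b = 3.75, n = 4
h = (b - a)/n = 0.437500

Trapezoidal rule: (h/2)[f(x₀) + 2f(x₁) + 2f(x₂) + ... + f(xₙ)]

x_0 = 2.0000, f(x_0) = 16.000000, coefficient = 1
x_1 = 2.4375, f(x_1) = 35.300308, coefficient = 2
x_2 = 2.8750, f(x_2) = 68.320557, coefficient = 2
x_3 = 3.3125, f(x_3) = 120.399185, coefficient = 2
x_4 = 3.7500, f(x_4) = 197.753906, coefficient = 1

I ≈ (0.437500/2) × 661.794006 = 144.767439
Exact value: 141.915430
Error: 2.852009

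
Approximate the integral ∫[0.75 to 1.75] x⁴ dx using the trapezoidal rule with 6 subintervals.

f(x) = x⁴
a = 0.75, b = 1.75, n = 6
h = (b - a)/n = 0.166667

Trapezoidal rule: (h/2)[f(x₀) + 2f(x₁) + 2f(x₂) + ... + f(xₙ)]

x_0 = 0.7500, f(x_0) = 0.316406, coefficient = 1
x_1 = 0.9167, f(x_1) = 0.706067, coefficient = 2
x_2 = 1.0833, f(x_2) = 1.377363, coefficient = 2
x_3 = 1.2500, f(x_3) = 2.441406, coefficient = 2
x_4 = 1.4167, f(x_4) = 4.027826, coefficient = 2
x_5 = 1.5833, f(x_5) = 6.284770, coefficient = 2
x_6 = 1.7500, f(x_6) = 9.378906, coefficient = 1

I ≈ (0.166667/2) × 39.370177 = 3.280848
Exact value: 3.235156
Error: 0.045692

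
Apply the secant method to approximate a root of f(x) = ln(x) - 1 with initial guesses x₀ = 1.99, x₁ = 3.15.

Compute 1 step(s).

f(x) = ln(x) - 1
x₀ = 1.99, x₁ = 3.15

Secant formula: x_{n+1} = x_n - f(x_n)(x_n - x_{n-1})/(f(x_n) - f(x_{n-1}))

Iteration 1:
  f(1.990000) = -0.311865
  f(3.150000) = 0.147402
  x_2 = 3.150000 - 0.147402×(3.150000 - 1.990000)/(0.147402 - (-0.311865))
       = 2.777697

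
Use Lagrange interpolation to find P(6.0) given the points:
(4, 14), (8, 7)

Lagrange interpolation formula:
P(x) = Σ yᵢ × Lᵢ(x)
where Lᵢ(x) = Π_{j≠i} (x - xⱼ)/(xᵢ - xⱼ)

L_0(6.0) = (6.0 - 8)/(4 - 8) = 0.500000
L_1(6.0) = (6.0 - 4)/(8 - 4) = 0.500000

P(6.0) = 14×L_0(6.0) + 7×L_1(6.0)
P(6.0) = 10.500000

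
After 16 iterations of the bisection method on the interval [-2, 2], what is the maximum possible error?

Bisection error bound: |error| ≤ (b-a)/2^n
|error| ≤ (2 - (-2))/2^16 = 4/2^16
|error| ≤ 0.0000610352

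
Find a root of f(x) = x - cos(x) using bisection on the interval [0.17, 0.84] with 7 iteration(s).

f(x) = x - cos(x)
Initial interval: [0.17, 0.84]

Iteration 1:
  c_1 = (0.170000 + 0.840000)/2 = 0.505000
  f(c_1) = f(0.505000) = -0.370174
  f(a) × f(c) ≥ 0, new interval: [0.505000, 0.840000]
Iteration 2:
  c_2 = (0.505000 + 0.840000)/2 = 0.672500
  f(c_2) = f(0.672500) = -0.109767
  f(a) × f(c) ≥ 0, new interval: [0.672500, 0.840000]
Iteration 3:
  c_3 = (0.672500 + 0.840000)/2 = 0.756250
  f(c_3) = f(0.756250) = 0.028836
  f(a) × f(c) < 0, new interval: [0.672500, 0.756250]
Iteration 4:
  c_4 = (0.672500 + 0.756250)/2 = 0.714375
  f(c_4) = f(0.714375) = -0.041128
  f(a) × f(c) ≥ 0, new interval: [0.714375, 0.756250]
Iteration 5:
  c_5 = (0.714375 + 0.756250)/2 = 0.735313
  f(c_5) = f(0.735313) = -0.006309
  f(a) × f(c) ≥ 0, new interval: [0.735313, 0.756250]
Iteration 6:
  c_6 = (0.735313 + 0.756250)/2 = 0.745781
  f(c_6) = f(0.745781) = 0.011223
  f(a) × f(c) < 0, new interval: [0.735313, 0.745781]
Iteration 7:
  c_7 = (0.735313 + 0.745781)/2 = 0.740547
  f(c_7) = f(0.740547) = 0.002447
  f(a) × f(c) < 0, new interval: [0.735313, 0.740547]

After 7 iteration(s), the approximation is c_7 = 0.740547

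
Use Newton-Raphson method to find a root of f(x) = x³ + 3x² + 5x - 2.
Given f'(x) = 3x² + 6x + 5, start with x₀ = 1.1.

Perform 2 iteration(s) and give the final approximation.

f(x) = x³ + 3x² + 5x - 2
f'(x) = 3x² + 6x + 5
x₀ = 1.1

Newton-Raphson formula: x_{n+1} = x_n - f(x_n)/f'(x_n)

Iteration 1:
  f(1.100000) = 8.461000
  f'(1.100000) = 15.230000
  x_1 = 1.100000 - 8.461000/15.230000 = 0.544452
Iteration 2:
  f(0.544452) = 1.772932
  f'(0.544452) = 9.155994
  x_2 = 0.544452 - 1.772932/9.155994 = 0.350815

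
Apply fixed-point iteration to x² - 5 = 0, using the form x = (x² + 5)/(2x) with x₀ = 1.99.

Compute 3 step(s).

Equation: x² - 5 = 0
Fixed-point form: x = (x² + 5)/(2x)
x₀ = 1.99

x_1 = g(1.990000) = 2.251281
x_2 = g(2.251281) = 2.236119
x_3 = g(2.236119) = 2.236068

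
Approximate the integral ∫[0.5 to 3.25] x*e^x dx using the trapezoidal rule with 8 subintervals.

f(x) = x*e^x
a = 0.5, b = 3.25, n = 8
h = (b - a)/n = 0.343750

Trapezoidal rule: (h/2)[f(x₀) + 2f(x₁) + 2f(x₂) + ... + f(xₙ)]

x_0 = 0.5000, f(x_0) = 0.824361, coefficient = 1
x_1 = 0.8438, f(x_1) = 1.961778, coefficient = 2
x_2 = 1.1875, f(x_2) = 3.893663, coefficient = 2
x_3 = 1.5312, f(x_3) = 7.080428, coefficient = 2
x_4 = 1.8750, f(x_4) = 12.226536, coefficient = 2
x_5 = 2.2188, f(x_5) = 20.403245, coefficient = 2
x_6 = 2.5625, f(x_6) = 33.231006, coefficient = 2
x_7 = 2.9062, f(x_7) = 53.149760, coefficient = 2
x_8 = 3.2500, f(x_8) = 83.818605, coefficient = 1

I ≈ (0.343750/2) × 348.535796 = 59.904590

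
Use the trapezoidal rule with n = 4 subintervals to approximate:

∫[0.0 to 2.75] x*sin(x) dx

f(x) = x*sin(x)
a = 0.0, b = 2.75, n = 4
h = (b - a)/n = 0.687500

Trapezoidal rule: (h/2)[f(x₀) + 2f(x₁) + 2f(x₂) + ... + f(xₙ)]

x_0 = 0.0000, f(x_0) = 0.000000, coefficient = 1
x_1 = 0.6875, f(x_1) = 0.436292, coefficient = 2
x_2 = 1.3750, f(x_2) = 1.348728, coefficient = 2
x_3 = 2.0625, f(x_3) = 1.818155, coefficient = 2
x_4 = 2.7500, f(x_4) = 1.049568, coefficient = 1

I ≈ (0.687500/2) × 8.255919 = 2.837972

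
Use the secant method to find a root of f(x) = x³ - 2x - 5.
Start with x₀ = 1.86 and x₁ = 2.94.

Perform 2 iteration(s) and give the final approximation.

f(x) = x³ - 2x - 5
x₀ = 1.86, x₁ = 2.94

Secant formula: x_{n+1} = x_n - f(x_n)(x_n - x_{n-1})/(f(x_n) - f(x_{n-1}))

Iteration 1:
  f(1.860000) = -2.285144
  f(2.940000) = 14.532184
  x_2 = 2.940000 - 14.532184×(2.940000 - 1.860000)/(14.532184 - (-2.285144))
       = 2.006751
Iteration 2:
  f(2.940000) = 14.532184
  f(2.006751) = -0.932219
  x_3 = 2.006751 - (-0.932219)×(2.006751 - 2.940000)/(-0.932219 - 14.532184)
       = 2.063008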